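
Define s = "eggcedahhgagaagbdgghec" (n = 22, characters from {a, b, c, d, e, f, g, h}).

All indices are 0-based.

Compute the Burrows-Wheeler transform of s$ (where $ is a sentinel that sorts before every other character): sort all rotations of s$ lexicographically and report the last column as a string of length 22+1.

rank  rotation                 last
    0  $eggcedahhgagaagbdgghec  c
    1  aagbdgghec$eggcedahhgag  g
    2  agaagbdgghec$eggcedahhg  g
    3  agbdgghec$eggcedahhgaga  a
    4  ahhgagaagbdgghec$eggced  d
    5  bdgghec$eggcedahhgagaag  g
    6  c$eggcedahhgagaagbdgghe  e
    7  cedahhgagaagbdgghec$egg  g
    8  dahhgagaagbdgghec$eggce  e
    9  dgghec$eggcedahhgagaagb  b
   10  ec$eggcedahhgagaagbdggh  h
   11  edahhgagaagbdgghec$eggc  c
   12  eggcedahhgagaagbdgghec$  $
   13  gaagbdgghec$eggcedahhga  a
   14  gagaagbdgghec$eggcedahh  h
   15  gbdgghec$eggcedahhgagaa  a
   16  gcedahhgagaagbdgghec$eg  g
   17  ggcedahhgagaagbdgghec$e  e
   18  gghec$eggcedahhgagaagbd  d
   19  ghec$eggcedahhgagaagbdg  g
   20  hec$eggcedahhgagaagbdgg  g
   21  hgagaagbdgghec$eggcedah  h
   22  hhgagaagbdgghec$eggceda  a

cggadgegebhc$ahagedggha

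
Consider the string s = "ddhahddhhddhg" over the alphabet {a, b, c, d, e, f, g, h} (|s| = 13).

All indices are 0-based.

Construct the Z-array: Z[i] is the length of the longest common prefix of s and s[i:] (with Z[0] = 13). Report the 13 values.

Z[0]=13
i=1: fresh scan; Z[1]=1 scan→box=[1,2)
i=2: fresh scan; Z[2]=0
i=3: fresh scan; Z[3]=0
i=4: fresh scan; Z[4]=0
i=5: fresh scan; Z[5]=3 scan→box=[5,8)
i=6: min(r-i=2, Z[1]=1)=1; Z[6]=1
i=7: min(r-i=1, Z[2]=0)=0; Z[7]=0
i=8: fresh scan; Z[8]=0
i=9: fresh scan; Z[9]=3 scan→box=[9,12)
i=10: min(r-i=2, Z[1]=1)=1; Z[10]=1
i=11: min(r-i=1, Z[2]=0)=0; Z[11]=0
i=12: fresh scan; Z[12]=0

[13, 1, 0, 0, 0, 3, 1, 0, 0, 3, 1, 0, 0]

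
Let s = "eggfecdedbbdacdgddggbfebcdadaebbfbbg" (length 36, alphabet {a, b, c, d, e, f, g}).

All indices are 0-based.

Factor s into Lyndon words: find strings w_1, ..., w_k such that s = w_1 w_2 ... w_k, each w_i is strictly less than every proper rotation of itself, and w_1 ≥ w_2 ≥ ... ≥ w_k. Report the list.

["eggf", "e", "cded", "bbd", "acdgddggbfebcdadaebbfbbg"]

emit factor 1: 'eggf' (i=0, period=4)
emit factor 2: 'e' (i=4, period=1)
emit factor 3: 'cded' (i=5, period=4)
emit factor 4: 'bbd' (i=9, period=3)
emit factor 5: 'acdgddggbfebcdadaebbfbbg' (i=12, period=24)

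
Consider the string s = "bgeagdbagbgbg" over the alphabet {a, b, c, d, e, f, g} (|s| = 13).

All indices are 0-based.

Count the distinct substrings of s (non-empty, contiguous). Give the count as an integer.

78

sorted suffixes:
  #0 SA[0]=7  'agbgbg'
  #1 SA[1]=3  'agdbagbgbg'
  #2 SA[2]=6  'bagbgbg'
  #3 SA[3]=11  'bg'
  #4 SA[4]=9  'bgbg'
  #5 SA[5]=0  'bgeagdbagbgbg'
  #6 SA[6]=5  'dbagbgbg'
  #7 SA[7]=2  'eagdbagbgbg'
  #8 SA[8]=12  'g'
  #9 SA[9]=10  'gbg'
  #10 SA[10]=8  'gbgbg'
  #11 SA[11]=4  'gdbagbgbg'
  #12 SA[12]=1  'geagdbagbgbg'

SA = [7, 3, 6, 11, 9, 0, 5, 2, 12, 10, 8, 4, 1]
[i] adj suffixes → lcp
  [1] 7/3 → 2 ('ag')
  [2] 3/6 → 0 ('')
  [3] 6/11 → 1 ('b')
  [4] 11/9 → 2 ('bg')
  [5] 9/0 → 2 ('bg')
  [6] 0/5 → 0 ('')
  [7] 5/2 → 0 ('')
  [8] 2/12 → 0 ('')
  [9] 12/10 → 1 ('g')
  [10] 10/8 → 3 ('gbg')
  [11] 8/4 → 1 ('g')
  [12] 4/1 → 1 ('g')

n(n+1)/2 = 13·14/2 = 91
Σ LCP = 0 + 2 + 0 + 1 + 2 + 2 + 0 + 0 + 0 + 1 + 3 + 1 + 1 = 13
distinct = 91 − 13 = 78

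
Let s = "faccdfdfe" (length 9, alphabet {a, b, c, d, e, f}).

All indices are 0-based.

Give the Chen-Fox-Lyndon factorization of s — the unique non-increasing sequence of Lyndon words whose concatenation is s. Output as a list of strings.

emit factor 1: 'f' (i=0, period=1)
emit factor 2: 'accdfdfe' (i=1, period=8)

["f", "accdfdfe"]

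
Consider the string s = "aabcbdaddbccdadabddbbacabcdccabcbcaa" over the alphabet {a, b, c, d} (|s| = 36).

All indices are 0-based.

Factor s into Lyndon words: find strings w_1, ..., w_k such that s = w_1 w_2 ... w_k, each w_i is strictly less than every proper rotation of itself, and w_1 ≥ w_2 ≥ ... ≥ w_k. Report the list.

emit factor 1: 'aabcbdaddbccdadabddbbacabcdccabcbc' (i=0, period=34)
emit factor 2: 'a' (i=34, period=1)
emit factor 3: 'a' (i=35, period=1)

["aabcbdaddbccdadabddbbacabcdccabcbc", "a", "a"]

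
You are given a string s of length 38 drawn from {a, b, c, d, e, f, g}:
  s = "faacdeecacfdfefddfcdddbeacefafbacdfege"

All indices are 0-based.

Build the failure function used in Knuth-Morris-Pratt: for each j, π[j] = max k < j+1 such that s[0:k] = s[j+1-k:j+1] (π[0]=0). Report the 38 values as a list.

π[0] = 0
j=1 s[j]='a': π[1]=0 (border '')
j=2 s[j]='a': π[2]=0 (border '')
j=3 s[j]='c': π[3]=0 (border '')
j=4 s[j]='d': π[4]=0 (border '')
j=5 s[j]='e': π[5]=0 (border '')
j=6 s[j]='e': π[6]=0 (border '')
j=7 s[j]='c': π[7]=0 (border '')
j=8 s[j]='a': π[8]=0 (border '')
j=9 s[j]='c': π[9]=0 (border '')
j=10 s[j]='f': π[10]=1 (border 'f')
j=11 s[j]='d': k: 1→0; π[11]=0 (border '')
j=12 s[j]='f': π[12]=1 (border 'f')
j=13 s[j]='e': k: 1→0; π[13]=0 (border '')
j=14 s[j]='f': π[14]=1 (border 'f')
j=15 s[j]='d': k: 1→0; π[15]=0 (border '')
j=16 s[j]='d': π[16]=0 (border '')
j=17 s[j]='f': π[17]=1 (border 'f')
j=18 s[j]='c': k: 1→0; π[18]=0 (border '')
j=19 s[j]='d': π[19]=0 (border '')
j=20 s[j]='d': π[20]=0 (border '')
j=21 s[j]='d': π[21]=0 (border '')
j=22 s[j]='b': π[22]=0 (border '')
j=23 s[j]='e': π[23]=0 (border '')
j=24 s[j]='a': π[24]=0 (border '')
j=25 s[j]='c': π[25]=0 (border '')
j=26 s[j]='e': π[26]=0 (border '')
j=27 s[j]='f': π[27]=1 (border 'f')
j=28 s[j]='a': π[28]=2 (border 'fa')
j=29 s[j]='f': k: 2→0; π[29]=1 (border 'f')
j=30 s[j]='b': k: 1→0; π[30]=0 (border '')
j=31 s[j]='a': π[31]=0 (border '')
j=32 s[j]='c': π[32]=0 (border '')
j=33 s[j]='d': π[33]=0 (border '')
j=34 s[j]='f': π[34]=1 (border 'f')
j=35 s[j]='e': k: 1→0; π[35]=0 (border '')
j=36 s[j]='g': π[36]=0 (border '')
j=37 s[j]='e': π[37]=0 (border '')

[0, 0, 0, 0, 0, 0, 0, 0, 0, 0, 1, 0, 1, 0, 1, 0, 0, 1, 0, 0, 0, 0, 0, 0, 0, 0, 0, 1, 2, 1, 0, 0, 0, 0, 1, 0, 0, 0]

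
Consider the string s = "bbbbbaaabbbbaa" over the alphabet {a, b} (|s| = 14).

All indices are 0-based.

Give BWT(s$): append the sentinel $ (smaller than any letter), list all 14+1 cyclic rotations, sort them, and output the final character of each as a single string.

aabbaabbbbbbab$

rank  rotation         last
    0  $bbbbbaaabbbbaa  a
    1  a$bbbbbaaabbbba  a
    2  aa$bbbbbaaabbbb  b
    3  aaabbbbaa$bbbbb  b
    4  aabbbbaa$bbbbba  a
    5  abbbbaa$bbbbbaa  a
    6  baa$bbbbbaaabbb  b
    7  baaabbbbaa$bbbb  b
    8  bbaa$bbbbbaaabb  b
    9  bbaaabbbbaa$bbb  b
   10  bbbaa$bbbbbaaab  b
   11  bbbaaabbbbaa$bb  b
   12  bbbbaa$bbbbbaaa  a
   13  bbbbaaabbbbaa$b  b
   14  bbbbbaaabbbbaa$  $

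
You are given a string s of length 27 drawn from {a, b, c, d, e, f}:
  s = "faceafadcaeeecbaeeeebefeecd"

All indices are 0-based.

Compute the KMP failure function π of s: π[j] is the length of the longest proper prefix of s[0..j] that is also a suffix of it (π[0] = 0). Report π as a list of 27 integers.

π[0] = 0
j=1 s[j]='a': π[1]=0 (border '')
j=2 s[j]='c': π[2]=0 (border '')
j=3 s[j]='e': π[3]=0 (border '')
j=4 s[j]='a': π[4]=0 (border '')
j=5 s[j]='f': π[5]=1 (border 'f')
j=6 s[j]='a': π[6]=2 (border 'fa')
j=7 s[j]='d': k: 2→0; π[7]=0 (border '')
j=8 s[j]='c': π[8]=0 (border '')
j=9 s[j]='a': π[9]=0 (border '')
j=10 s[j]='e': π[10]=0 (border '')
j=11 s[j]='e': π[11]=0 (border '')
j=12 s[j]='e': π[12]=0 (border '')
j=13 s[j]='c': π[13]=0 (border '')
j=14 s[j]='b': π[14]=0 (border '')
j=15 s[j]='a': π[15]=0 (border '')
j=16 s[j]='e': π[16]=0 (border '')
j=17 s[j]='e': π[17]=0 (border '')
j=18 s[j]='e': π[18]=0 (border '')
j=19 s[j]='e': π[19]=0 (border '')
j=20 s[j]='b': π[20]=0 (border '')
j=21 s[j]='e': π[21]=0 (border '')
j=22 s[j]='f': π[22]=1 (border 'f')
j=23 s[j]='e': k: 1→0; π[23]=0 (border '')
j=24 s[j]='e': π[24]=0 (border '')
j=25 s[j]='c': π[25]=0 (border '')
j=26 s[j]='d': π[26]=0 (border '')

[0, 0, 0, 0, 0, 1, 2, 0, 0, 0, 0, 0, 0, 0, 0, 0, 0, 0, 0, 0, 0, 0, 1, 0, 0, 0, 0]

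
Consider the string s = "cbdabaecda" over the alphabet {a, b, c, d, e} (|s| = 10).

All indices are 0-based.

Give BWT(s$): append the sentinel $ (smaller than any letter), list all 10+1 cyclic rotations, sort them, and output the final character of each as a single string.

rank  rotation     last
    0  $cbdabaecda  a
    1  a$cbdabaecd  d
    2  abaecda$cbd  d
    3  aecda$cbdab  b
    4  baecda$cbda  a
    5  bdabaecda$c  c
    6  cbdabaecda$  $
    7  cda$cbdabae  e
    8  da$cbdabaec  c
    9  dabaecda$cb  b
   10  ecda$cbdaba  a

addbac$ecba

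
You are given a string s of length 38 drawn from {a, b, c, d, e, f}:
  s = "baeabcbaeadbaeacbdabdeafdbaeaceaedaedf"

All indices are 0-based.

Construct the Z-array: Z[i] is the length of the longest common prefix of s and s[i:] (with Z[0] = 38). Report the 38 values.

[38, 0, 0, 0, 1, 0, 4, 0, 0, 0, 0, 4, 0, 0, 0, 0, 1, 0, 0, 1, 0, 0, 0, 0, 0, 4, 0, 0, 0, 0, 0, 0, 0, 0, 0, 0, 0, 0]

Z[0]=38
i=1: outside box; Z[1]=0
i=2: outside box; Z[2]=0
i=3: outside box; Z[3]=0
i=4: outside box; Z[4]=1 extend→box=[4,5)
i=5: outside box; Z[5]=0
i=6: outside box; Z[6]=4 extend→box=[6,10)
i=7: min(r-i=3, Z[1]=0)=0; Z[7]=0
i=8: min(r-i=2, Z[2]=0)=0; Z[8]=0
i=9: min(r-i=1, Z[3]=0)=0; Z[9]=0
i=10: outside box; Z[10]=0
i=11: outside box; Z[11]=4 extend→box=[11,15)
i=12: min(r-i=3, Z[1]=0)=0; Z[12]=0
i=13: min(r-i=2, Z[2]=0)=0; Z[13]=0
i=14: min(r-i=1, Z[3]=0)=0; Z[14]=0
i=15: outside box; Z[15]=0
i=16: outside box; Z[16]=1 extend→box=[16,17)
i=17: outside box; Z[17]=0
i=18: outside box; Z[18]=0
i=19: outside box; Z[19]=1 extend→box=[19,20)
i=20: outside box; Z[20]=0
i=21: outside box; Z[21]=0
i=22: outside box; Z[22]=0
i=23: outside box; Z[23]=0
i=24: outside box; Z[24]=0
i=25: outside box; Z[25]=4 extend→box=[25,29)
i=26: min(r-i=3, Z[1]=0)=0; Z[26]=0
i=27: min(r-i=2, Z[2]=0)=0; Z[27]=0
i=28: min(r-i=1, Z[3]=0)=0; Z[28]=0
i=29: outside box; Z[29]=0
i=30: outside box; Z[30]=0
i=31: outside box; Z[31]=0
i=32: outside box; Z[32]=0
i=33: outside box; Z[33]=0
i=34: outside box; Z[34]=0
i=35: outside box; Z[35]=0
i=36: outside box; Z[36]=0
i=37: outside box; Z[37]=0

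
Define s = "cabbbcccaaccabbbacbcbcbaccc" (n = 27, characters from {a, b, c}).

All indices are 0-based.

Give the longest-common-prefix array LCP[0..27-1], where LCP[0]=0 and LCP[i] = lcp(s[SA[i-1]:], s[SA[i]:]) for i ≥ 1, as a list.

[0, 1, 4, 1, 2, 3, 0, 3, 1, 2, 3, 2, 1, 3, 2, 0, 1, 2, 5, 1, 2, 4, 1, 2, 3, 2, 3]

rank | idx | suffix
   0 |   8 | aaccabbbacbcbcbaccc
   1 |  12 | abbbacbcbcbaccc
   2 |   1 | abbbcccaaccabbbacbcbcbaccc
   3 |  16 | acbcbcbaccc
   4 |   9 | accabbbacbcbcbaccc
   5 |  23 | accc
   6 |  15 | bacbcbcbaccc
   7 |  22 | baccc
   8 |  14 | bbacbcbcbaccc
   9 |  13 | bbbacbcbcbaccc
  10 |   2 | bbbcccaaccabbbacbcbcbaccc
  11 |   3 | bbcccaaccabbbacbcbcbaccc
  12 |  20 | bcbaccc
  13 |  18 | bcbcbaccc
  14 |   4 | bcccaaccabbbacbcbcbaccc
  15 |  26 | c
  16 |   7 | caaccabbbacbcbcbaccc
  17 |  11 | cabbbacbcbcbaccc
  18 |   0 | cabbbcccaaccabbbacbcbcbaccc
  19 |  21 | cbaccc
  20 |  19 | cbcbaccc
  21 |  17 | cbcbcbaccc
  22 |  25 | cc
  23 |   6 | ccaaccabbbacbcbcbaccc
  24 |  10 | ccabbbacbcbcbaccc
  25 |  24 | ccc
  26 |   5 | cccaaccabbbacbcbcbaccc

SA = [8, 12, 1, 16, 9, 23, 15, 22, 14, 13, 2, 3, 20, 18, 4, 26, 7, 11, 0, 21, 19, 17, 25, 6, 10, 24, 5]
[i] adj suffixes → lcp
  [1] 8/12 → 1 ('a')
  [2] 12/1 → 4 ('abbb')
  [3] 1/16 → 1 ('a')
  [4] 16/9 → 2 ('ac')
  [5] 9/23 → 3 ('acc')
  [6] 23/15 → 0 ('')
  [7] 15/22 → 3 ('bac')
  [8] 22/14 → 1 ('b')
  [9] 14/13 → 2 ('bb')
  [10] 13/2 → 3 ('bbb')
  [11] 2/3 → 2 ('bb')
  [12] 3/20 → 1 ('b')
  [13] 20/18 → 3 ('bcb')
  [14] 18/4 → 2 ('bc')
  [15] 4/26 → 0 ('')
  [16] 26/7 → 1 ('c')
  [17] 7/11 → 2 ('ca')
  [18] 11/0 → 5 ('cabbb')
  [19] 0/21 → 1 ('c')
  [20] 21/19 → 2 ('cb')
  [21] 19/17 → 4 ('cbcb')
  [22] 17/25 → 1 ('c')
  [23] 25/6 → 2 ('cc')
  [24] 6/10 → 3 ('cca')
  [25] 10/24 → 2 ('cc')
  [26] 24/5 → 3 ('ccc')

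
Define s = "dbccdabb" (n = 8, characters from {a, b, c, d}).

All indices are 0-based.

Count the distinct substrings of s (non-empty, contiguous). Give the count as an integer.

32

rank | idx | suffix
   0 |   5 | abb
   1 |   7 | b
   2 |   6 | bb
   3 |   1 | bccdabb
   4 |   2 | ccdabb
   5 |   3 | cdabb
   6 |   4 | dabb
   7 |   0 | dbccdabb

SA = [5, 7, 6, 1, 2, 3, 4, 0]
[i] adj suffixes → lcp
  [1] 5/7 → 0 ('')
  [2] 7/6 → 1 ('b')
  [3] 6/1 → 1 ('b')
  [4] 1/2 → 0 ('')
  [5] 2/3 → 1 ('c')
  [6] 3/4 → 0 ('')
  [7] 4/0 → 1 ('d')

n(n+1)/2 = 8·9/2 = 36
Σ LCP = 0 + 0 + 1 + 1 + 0 + 1 + 0 + 1 = 4
distinct = 36 − 4 = 32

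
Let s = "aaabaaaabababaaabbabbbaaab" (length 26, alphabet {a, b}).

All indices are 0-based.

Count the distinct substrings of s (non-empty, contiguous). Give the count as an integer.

rank→(start, suffix):
  0 → (4, 'aaaabababaaabbabbbaaab')
  1 → (22, 'aaab')
  2 → (0, 'aaabaaaabababaaabbabbbaaab')
  3 → (5, 'aaabababaaabbabbbaaab')
  4 → (13, 'aaabbabbbaaab')
  5 → (23, 'aab')
  6 → (1, 'aabaaaabababaaabbabbbaaab')
  7 → (6, 'aabababaaabbabbbaaab')
  8 → (14, 'aabbabbbaaab')
  9 → (24, 'ab')
  10 → (2, 'abaaaabababaaabbabbbaaab')
  11 → (11, 'abaaabbabbbaaab')
  12 → (9, 'ababaaabbabbbaaab')
  13 → (7, 'abababaaabbabbbaaab')
  14 → (15, 'abbabbbaaab')
  15 → (18, 'abbbaaab')
  16 → (25, 'b')
  17 → (3, 'baaaabababaaabbabbbaaab')
  18 → (21, 'baaab')
  19 → (12, 'baaabbabbbaaab')
  20 → (10, 'babaaabbabbbaaab')
  21 → (8, 'bababaaabbabbbaaab')
  22 → (17, 'babbbaaab')
  23 → (20, 'bbaaab')
  24 → (16, 'bbabbbaaab')
  25 → (19, 'bbbaaab')

SA = [4, 22, 0, 5, 13, 23, 1, 6, 14, 24, 2, 11, 9, 7, 15, 18, 25, 3, 21, 12, 10, 8, 17, 20, 16, 19]
[i] adj suffixes → lcp
  [1] 4/22 → 3 ('aaa')
  [2] 22/0 → 4 ('aaab')
  [3] 0/5 → 5 ('aaaba')
  [4] 5/13 → 4 ('aaab')
  [5] 13/23 → 2 ('aa')
  [6] 23/1 → 3 ('aab')
  [7] 1/6 → 4 ('aaba')
  [8] 6/14 → 3 ('aab')
  [9] 14/24 → 1 ('a')
  [10] 24/2 → 2 ('ab')
  [11] 2/11 → 5 ('abaaa')
  [12] 11/9 → 3 ('aba')
  [13] 9/7 → 5 ('ababa')
  [14] 7/15 → 2 ('ab')
  [15] 15/18 → 3 ('abb')
  [16] 18/25 → 0 ('')
  [17] 25/3 → 1 ('b')
  [18] 3/21 → 4 ('baaa')
  [19] 21/12 → 5 ('baaab')
  [20] 12/10 → 2 ('ba')
  [21] 10/8 → 4 ('baba')
  [22] 8/17 → 3 ('bab')
  [23] 17/20 → 1 ('b')
  [24] 20/16 → 3 ('bba')
  [25] 16/19 → 2 ('bb')

n(n+1)/2 = 26·27/2 = 351
Σ LCP = 0 + 3 + 4 + 5 + 4 + 2 + 3 + 4 + 3 + 1 + 2 + 5 + 3 + 5 + 2 + 3 + 0 + 1 + 4 + 5 + 2 + 4 + 3 + 1 + 3 + 2 = 74
distinct = 351 − 74 = 277

277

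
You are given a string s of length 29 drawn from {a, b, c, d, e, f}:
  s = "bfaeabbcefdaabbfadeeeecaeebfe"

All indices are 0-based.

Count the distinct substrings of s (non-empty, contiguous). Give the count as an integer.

rank | idx | suffix
   0 |  11 | aabbfadeeeecaeebfe
   1 |   4 | abbcefdaabbfadeeeecaeebfe
   2 |  12 | abbfadeeeecaeebfe
   3 |  16 | adeeeecaeebfe
   4 |   2 | aeabbcefdaabbfadeeeecaeebfe
   5 |  23 | aeebfe
   6 |   5 | bbcefdaabbfadeeeecaeebfe
   7 |  13 | bbfadeeeecaeebfe
   8 |   6 | bcefdaabbfadeeeecaeebfe
   9 |  14 | bfadeeeecaeebfe
  10 |   0 | bfaeabbcefdaabbfadeeeecaeebfe
  11 |  26 | bfe
  12 |  22 | caeebfe
  13 |   7 | cefdaabbfadeeeecaeebfe
  14 |  10 | daabbfadeeeecaeebfe
  15 |  17 | deeeecaeebfe
  16 |  28 | e
  17 |   3 | eabbcefdaabbfadeeeecaeebfe
  18 |  25 | ebfe
  19 |  21 | ecaeebfe
  20 |  24 | eebfe
  21 |  20 | eecaeebfe
  22 |  19 | eeecaeebfe
  23 |  18 | eeeecaeebfe
  24 |   8 | efdaabbfadeeeecaeebfe
  25 |  15 | fadeeeecaeebfe
  26 |   1 | faeabbcefdaabbfadeeeecaeebfe
  27 |   9 | fdaabbfadeeeecaeebfe
  28 |  27 | fe

SA = [11, 4, 12, 16, 2, 23, 5, 13, 6, 14, 0, 26, 22, 7, 10, 17, 28, 3, 25, 21, 24, 20, 19, 18, 8, 15, 1, 9, 27]
[i] adj suffixes → lcp
  [1] 11/4 → 1 ('a')
  [2] 4/12 → 3 ('abb')
  [3] 12/16 → 1 ('a')
  [4] 16/2 → 1 ('a')
  [5] 2/23 → 2 ('ae')
  [6] 23/5 → 0 ('')
  [7] 5/13 → 2 ('bb')
  [8] 13/6 → 1 ('b')
  [9] 6/14 → 1 ('b')
  [10] 14/0 → 3 ('bfa')
  [11] 0/26 → 2 ('bf')
  [12] 26/22 → 0 ('')
  [13] 22/7 → 1 ('c')
  [14] 7/10 → 0 ('')
  [15] 10/17 → 1 ('d')
  [16] 17/28 → 0 ('')
  [17] 28/3 → 1 ('e')
  [18] 3/25 → 1 ('e')
  [19] 25/21 → 1 ('e')
  [20] 21/24 → 1 ('e')
  [21] 24/20 → 2 ('ee')
  [22] 20/19 → 2 ('ee')
  [23] 19/18 → 3 ('eee')
  [24] 18/8 → 1 ('e')
  [25] 8/15 → 0 ('')
  [26] 15/1 → 2 ('fa')
  [27] 1/9 → 1 ('f')
  [28] 9/27 → 1 ('f')

n(n+1)/2 = 29·30/2 = 435
Σ LCP = 0 + 1 + 3 + 1 + 1 + 2 + 0 + 2 + 1 + 1 + 3 + 2 + 0 + 1 + 0 + 1 + 0 + 1 + 1 + 1 + 1 + 2 + 2 + 3 + 1 + 0 + 2 + 1 + 1 = 35
distinct = 435 − 35 = 400

400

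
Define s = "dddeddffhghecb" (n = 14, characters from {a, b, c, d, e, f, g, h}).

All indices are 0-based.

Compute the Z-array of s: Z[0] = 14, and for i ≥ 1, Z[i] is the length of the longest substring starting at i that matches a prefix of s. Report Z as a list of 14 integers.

Z[0]=14
i=1: outside box; Z[1]=2 extend→box=[1,3)
i=2: min(r-i=1, Z[1]=2)=1; Z[2]=1
i=3: outside box; Z[3]=0
i=4: outside box; Z[4]=2 extend→box=[4,6)
i=5: min(r-i=1, Z[1]=2)=1; Z[5]=1
i=6: outside box; Z[6]=0
i=7: outside box; Z[7]=0
i=8: outside box; Z[8]=0
i=9: outside box; Z[9]=0
i=10: outside box; Z[10]=0
i=11: outside box; Z[11]=0
i=12: outside box; Z[12]=0
i=13: outside box; Z[13]=0

[14, 2, 1, 0, 2, 1, 0, 0, 0, 0, 0, 0, 0, 0]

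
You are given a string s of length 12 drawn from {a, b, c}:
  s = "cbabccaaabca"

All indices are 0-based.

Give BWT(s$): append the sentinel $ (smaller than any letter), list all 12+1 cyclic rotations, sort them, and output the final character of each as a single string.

accaabcaabc$b

rank  rotation       last
    0  $cbabccaaabca  a
    1  a$cbabccaaabc  c
    2  aaabca$cbabcc  c
    3  aabca$cbabcca  a
    4  abca$cbabccaa  a
    5  abccaaabca$cb  b
    6  babccaaabca$c  c
    7  bca$cbabccaaa  a
    8  bccaaabca$cba  a
    9  ca$cbabccaaab  b
   10  caaabca$cbabc  c
   11  cbabccaaabca$  $
   12  ccaaabca$cbab  b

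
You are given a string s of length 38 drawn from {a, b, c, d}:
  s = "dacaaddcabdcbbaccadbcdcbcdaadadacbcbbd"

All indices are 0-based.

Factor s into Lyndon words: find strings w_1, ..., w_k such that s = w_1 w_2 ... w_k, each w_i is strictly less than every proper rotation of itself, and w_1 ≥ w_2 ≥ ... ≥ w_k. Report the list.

emit factor 1: 'd' (i=0, period=1)
emit factor 2: 'ac' (i=1, period=2)
emit factor 3: 'aaddcabdcbbaccadbcdcbcd' (i=3, period=23)
emit factor 4: 'aadadacbcbbd' (i=26, period=12)

["d", "ac", "aaddcabdcbbaccadbcdcbcd", "aadadacbcbbd"]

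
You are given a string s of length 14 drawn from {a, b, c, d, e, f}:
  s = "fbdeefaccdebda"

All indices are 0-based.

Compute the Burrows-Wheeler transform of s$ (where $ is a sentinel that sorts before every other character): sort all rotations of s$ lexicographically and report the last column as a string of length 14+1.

adfefacbcbddee$

rank  rotation         last
    0  $fbdeefaccdebda  a
    1  a$fbdeefaccdebd  d
    2  accdebda$fbdeef  f
    3  bda$fbdeefaccde  e
    4  bdeefaccdebda$f  f
    5  ccdebda$fbdeefa  a
    6  cdebda$fbdeefac  c
    7  da$fbdeefaccdeb  b
    8  debda$fbdeefacc  c
    9  deefaccdebda$fb  b
   10  ebda$fbdeefaccd  d
   11  eefaccdebda$fbd  d
   12  efaccdebda$fbde  e
   13  faccdebda$fbdee  e
   14  fbdeefaccdebda$  $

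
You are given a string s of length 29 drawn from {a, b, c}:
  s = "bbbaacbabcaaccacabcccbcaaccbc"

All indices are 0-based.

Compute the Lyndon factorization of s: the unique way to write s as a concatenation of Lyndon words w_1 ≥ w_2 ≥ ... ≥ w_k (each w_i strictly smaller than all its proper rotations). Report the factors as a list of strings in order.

["b", "b", "b", "aacbabcaaccacabcccbcaaccbc"]

emit factor 1: 'b' (i=0, period=1)
emit factor 2: 'b' (i=1, period=1)
emit factor 3: 'b' (i=2, period=1)
emit factor 4: 'aacbabcaaccacabcccbcaaccbc' (i=3, period=26)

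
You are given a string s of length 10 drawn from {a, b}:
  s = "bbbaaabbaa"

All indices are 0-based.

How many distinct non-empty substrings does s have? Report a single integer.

sorted suffixes:
  #0 SA[0]=9  'a'
  #1 SA[1]=8  'aa'
  #2 SA[2]=3  'aaabbaa'
  #3 SA[3]=4  'aabbaa'
  #4 SA[4]=5  'abbaa'
  #5 SA[5]=7  'baa'
  #6 SA[6]=2  'baaabbaa'
  #7 SA[7]=6  'bbaa'
  #8 SA[8]=1  'bbaaabbaa'
  #9 SA[9]=0  'bbbaaabbaa'

SA = [9, 8, 3, 4, 5, 7, 2, 6, 1, 0]
rank  pair      lcp
   1  s[9:],s[8:]  1  'a'
   2  s[8:],s[3:]  2  'aa'
   3  s[3:],s[4:]  2  'aa'
   4  s[4:],s[5:]  1  'a'
   5  s[5:],s[7:]  0  ''
   6  s[7:],s[2:]  3  'baa'
   7  s[2:],s[6:]  1  'b'
   8  s[6:],s[1:]  4  'bbaa'
   9  s[1:],s[0:]  2  'bb'

n(n+1)/2 = 10·11/2 = 55
Σ LCP = 0 + 1 + 2 + 2 + 1 + 0 + 3 + 1 + 4 + 2 = 16
distinct = 55 − 16 = 39

39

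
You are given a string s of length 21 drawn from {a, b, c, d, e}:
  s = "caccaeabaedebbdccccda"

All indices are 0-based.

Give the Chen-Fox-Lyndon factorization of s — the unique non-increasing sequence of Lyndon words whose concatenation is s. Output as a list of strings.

["c", "accae", "abaedebbdccccd", "a"]

emit factor 1: 'c' (i=0, period=1)
emit factor 2: 'accae' (i=1, period=5)
emit factor 3: 'abaedebbdccccd' (i=6, period=14)
emit factor 4: 'a' (i=20, period=1)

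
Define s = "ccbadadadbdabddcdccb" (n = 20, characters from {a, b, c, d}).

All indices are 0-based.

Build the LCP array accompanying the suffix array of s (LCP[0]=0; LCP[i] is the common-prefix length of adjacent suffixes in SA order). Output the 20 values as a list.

[0, 1, 4, 2, 0, 1, 1, 2, 0, 2, 1, 3, 1, 0, 2, 3, 1, 1, 2, 1]

sorted suffixes:
  #0 SA[0]=11  'abddcdccb'
  #1 SA[1]=3  'adadadbdabddcdccb'
  #2 SA[2]=5  'adadbdabddcdccb'
  #3 SA[3]=7  'adbdabddcdccb'
  #4 SA[4]=19  'b'
  #5 SA[5]=2  'badadadbdabddcdccb'
  #6 SA[6]=9  'bdabddcdccb'
  #7 SA[7]=12  'bddcdccb'
  #8 SA[8]=18  'cb'
  #9 SA[9]=1  'cbadadadbdabddcdccb'
  #10 SA[10]=17  'ccb'
  #11 SA[11]=0  'ccbadadadbdabddcdccb'
  #12 SA[12]=15  'cdccb'
  #13 SA[13]=10  'dabddcdccb'
  #14 SA[14]=4  'dadadbdabddcdccb'
  #15 SA[15]=6  'dadbdabddcdccb'
  #16 SA[16]=8  'dbdabddcdccb'
  #17 SA[17]=16  'dccb'
  #18 SA[18]=14  'dcdccb'
  #19 SA[19]=13  'ddcdccb'

SA = [11, 3, 5, 7, 19, 2, 9, 12, 18, 1, 17, 0, 15, 10, 4, 6, 8, 16, 14, 13]
[i] adj suffixes → lcp
  [1] 11/3 → 1 ('a')
  [2] 3/5 → 4 ('adad')
  [3] 5/7 → 2 ('ad')
  [4] 7/19 → 0 ('')
  [5] 19/2 → 1 ('b')
  [6] 2/9 → 1 ('b')
  [7] 9/12 → 2 ('bd')
  [8] 12/18 → 0 ('')
  [9] 18/1 → 2 ('cb')
  [10] 1/17 → 1 ('c')
  [11] 17/0 → 3 ('ccb')
  [12] 0/15 → 1 ('c')
  [13] 15/10 → 0 ('')
  [14] 10/4 → 2 ('da')
  [15] 4/6 → 3 ('dad')
  [16] 6/8 → 1 ('d')
  [17] 8/16 → 1 ('d')
  [18] 16/14 → 2 ('dc')
  [19] 14/13 → 1 ('d')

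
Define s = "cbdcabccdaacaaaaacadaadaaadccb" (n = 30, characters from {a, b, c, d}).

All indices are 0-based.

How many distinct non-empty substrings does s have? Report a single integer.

rank | idx | suffix
   0 |  12 | aaaaacadaadaaadccb
   1 |  13 | aaaacadaadaaadccb
   2 |  14 | aaacadaadaaadccb
   3 |  23 | aaadccb
   4 |   9 | aacaaaaacadaadaaadccb
   5 |  15 | aacadaadaaadccb
   6 |  20 | aadaaadccb
   7 |  24 | aadccb
   8 |   4 | abccdaacaaaaacadaadaaadccb
   9 |  10 | acaaaaacadaadaaadccb
  10 |  16 | acadaadaaadccb
  11 |  21 | adaaadccb
  12 |  18 | adaadaaadccb
  13 |  25 | adccb
  14 |  29 | b
  15 |   5 | bccdaacaaaaacadaadaaadccb
  16 |   1 | bdcabccdaacaaaaacadaadaaadccb
  17 |  11 | caaaaacadaadaaadccb
  18 |   3 | cabccdaacaaaaacadaadaaadccb
  19 |  17 | cadaadaaadccb
  20 |  28 | cb
  21 |   0 | cbdcabccdaacaaaaacadaadaaadccb
  22 |  27 | ccb
  23 |   6 | ccdaacaaaaacadaadaaadccb
  24 |   7 | cdaacaaaaacadaadaaadccb
  25 |  22 | daaadccb
  26 |   8 | daacaaaaacadaadaaadccb
  27 |  19 | daadaaadccb
  28 |   2 | dcabccdaacaaaaacadaadaaadccb
  29 |  26 | dccb

SA = [12, 13, 14, 23, 9, 15, 20, 24, 4, 10, 16, 21, 18, 25, 29, 5, 1, 11, 3, 17, 28, 0, 27, 6, 7, 22, 8, 19, 2, 26]
i: (SA[i-1],SA[i]) lcp shared
  1: (12,13) 4 'aaaa'
  2: (13,14) 3 'aaa'
  3: (14,23) 3 'aaa'
  4: (23,9) 2 'aa'
  5: (9,15) 4 'aaca'
  6: (15,20) 2 'aa'
  7: (20,24) 3 'aad'
  8: (24,4) 1 'a'
  9: (4,10) 1 'a'
  10: (10,16) 3 'aca'
  11: (16,21) 1 'a'
  12: (21,18) 4 'adaa'
  13: (18,25) 2 'ad'
  14: (25,29) 0 ''
  15: (29,5) 1 'b'
  16: (5,1) 1 'b'
  17: (1,11) 0 ''
  18: (11,3) 2 'ca'
  19: (3,17) 2 'ca'
  20: (17,28) 1 'c'
  21: (28,0) 2 'cb'
  22: (0,27) 1 'c'
  23: (27,6) 2 'cc'
  24: (6,7) 1 'c'
  25: (7,22) 0 ''
  26: (22,8) 3 'daa'
  27: (8,19) 3 'daa'
  28: (19,2) 1 'd'
  29: (2,26) 2 'dc'

n(n+1)/2 = 30·31/2 = 465
Σ LCP = 0 + 4 + 3 + 3 + 2 + 4 + 2 + 3 + 1 + 1 + 3 + 1 + 4 + 2 + 0 + 1 + 1 + 0 + 2 + 2 + 1 + 2 + 1 + 2 + 1 + 0 + 3 + 3 + 1 + 2 = 55
distinct = 465 − 55 = 410

410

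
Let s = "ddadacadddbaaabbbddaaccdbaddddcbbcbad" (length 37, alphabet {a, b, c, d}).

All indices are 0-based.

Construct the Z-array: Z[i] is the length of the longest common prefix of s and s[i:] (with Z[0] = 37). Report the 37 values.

[37, 1, 0, 1, 0, 0, 0, 2, 2, 1, 0, 0, 0, 0, 0, 0, 0, 3, 1, 0, 0, 0, 0, 1, 0, 0, 2, 2, 2, 1, 0, 0, 0, 0, 0, 0, 1]

Z[0]=37
i=1: outside box; Z[1]=1 scan→box=[1,2)
i=2: outside box; Z[2]=0
i=3: outside box; Z[3]=1 scan→box=[3,4)
i=4: outside box; Z[4]=0
i=5: outside box; Z[5]=0
i=6: outside box; Z[6]=0
i=7: outside box; Z[7]=2 scan→box=[7,9)
i=8: min(r-i=1, Z[1]=1)=1; Z[8]=2 scan→box=[8,10)
i=9: min(r-i=1, Z[1]=1)=1; Z[9]=1
i=10: outside box; Z[10]=0
i=11: outside box; Z[11]=0
i=12: outside box; Z[12]=0
i=13: outside box; Z[13]=0
i=14: outside box; Z[14]=0
i=15: outside box; Z[15]=0
i=16: outside box; Z[16]=0
i=17: outside box; Z[17]=3 scan→box=[17,20)
i=18: min(r-i=2, Z[1]=1)=1; Z[18]=1
i=19: min(r-i=1, Z[2]=0)=0; Z[19]=0
i=20: outside box; Z[20]=0
i=21: outside box; Z[21]=0
i=22: outside box; Z[22]=0
i=23: outside box; Z[23]=1 scan→box=[23,24)
i=24: outside box; Z[24]=0
i=25: outside box; Z[25]=0
i=26: outside box; Z[26]=2 scan→box=[26,28)
i=27: min(r-i=1, Z[1]=1)=1; Z[27]=2 scan→box=[27,29)
i=28: min(r-i=1, Z[1]=1)=1; Z[28]=2 scan→box=[28,30)
i=29: min(r-i=1, Z[1]=1)=1; Z[29]=1
i=30: outside box; Z[30]=0
i=31: outside box; Z[31]=0
i=32: outside box; Z[32]=0
i=33: outside box; Z[33]=0
i=34: outside box; Z[34]=0
i=35: outside box; Z[35]=0
i=36: outside box; Z[36]=1 scan→box=[36,37)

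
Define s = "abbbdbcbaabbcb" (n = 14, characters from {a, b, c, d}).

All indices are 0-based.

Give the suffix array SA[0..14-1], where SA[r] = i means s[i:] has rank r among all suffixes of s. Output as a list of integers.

sorted suffixes:
  #0 SA[0]=8  'aabbcb'
  #1 SA[1]=0  'abbbdbcbaabbcb'
  #2 SA[2]=9  'abbcb'
  #3 SA[3]=13  'b'
  #4 SA[4]=7  'baabbcb'
  #5 SA[5]=1  'bbbdbcbaabbcb'
  #6 SA[6]=10  'bbcb'
  #7 SA[7]=2  'bbdbcbaabbcb'
  #8 SA[8]=11  'bcb'
  #9 SA[9]=5  'bcbaabbcb'
  #10 SA[10]=3  'bdbcbaabbcb'
  #11 SA[11]=12  'cb'
  #12 SA[12]=6  'cbaabbcb'
  #13 SA[13]=4  'dbcbaabbcb'

[8, 0, 9, 13, 7, 1, 10, 2, 11, 5, 3, 12, 6, 4]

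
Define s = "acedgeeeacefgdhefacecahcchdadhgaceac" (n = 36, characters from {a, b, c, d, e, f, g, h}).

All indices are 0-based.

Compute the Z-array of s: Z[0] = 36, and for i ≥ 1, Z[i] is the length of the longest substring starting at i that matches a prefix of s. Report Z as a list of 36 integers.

[36, 0, 0, 0, 0, 0, 0, 0, 3, 0, 0, 0, 0, 0, 0, 0, 0, 3, 0, 0, 0, 1, 0, 0, 0, 0, 0, 1, 0, 0, 0, 3, 0, 0, 2, 0]

Z[0]=36
i=1: fresh scan; Z[1]=0
i=2: fresh scan; Z[2]=0
i=3: fresh scan; Z[3]=0
i=4: fresh scan; Z[4]=0
i=5: fresh scan; Z[5]=0
i=6: fresh scan; Z[6]=0
i=7: fresh scan; Z[7]=0
i=8: fresh scan; Z[8]=3 extend→box=[8,11)
i=9: min(r-i=2, Z[1]=0)=0; Z[9]=0
i=10: min(r-i=1, Z[2]=0)=0; Z[10]=0
i=11: fresh scan; Z[11]=0
i=12: fresh scan; Z[12]=0
i=13: fresh scan; Z[13]=0
i=14: fresh scan; Z[14]=0
i=15: fresh scan; Z[15]=0
i=16: fresh scan; Z[16]=0
i=17: fresh scan; Z[17]=3 extend→box=[17,20)
i=18: min(r-i=2, Z[1]=0)=0; Z[18]=0
i=19: min(r-i=1, Z[2]=0)=0; Z[19]=0
i=20: fresh scan; Z[20]=0
i=21: fresh scan; Z[21]=1 extend→box=[21,22)
i=22: fresh scan; Z[22]=0
i=23: fresh scan; Z[23]=0
i=24: fresh scan; Z[24]=0
i=25: fresh scan; Z[25]=0
i=26: fresh scan; Z[26]=0
i=27: fresh scan; Z[27]=1 extend→box=[27,28)
i=28: fresh scan; Z[28]=0
i=29: fresh scan; Z[29]=0
i=30: fresh scan; Z[30]=0
i=31: fresh scan; Z[31]=3 extend→box=[31,34)
i=32: min(r-i=2, Z[1]=0)=0; Z[32]=0
i=33: min(r-i=1, Z[2]=0)=0; Z[33]=0
i=34: fresh scan; Z[34]=2 extend→box=[34,36)
i=35: min(r-i=1, Z[1]=0)=0; Z[35]=0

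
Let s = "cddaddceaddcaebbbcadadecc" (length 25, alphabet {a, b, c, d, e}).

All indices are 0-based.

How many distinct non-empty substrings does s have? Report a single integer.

292

sorted suffixes:
  #0 SA[0]=18  'adadecc'
  #1 SA[1]=8  'addcaebbbcadadecc'
  #2 SA[2]=3  'addceaddcaebbbcadadecc'
  #3 SA[3]=20  'adecc'
  #4 SA[4]=12  'aebbbcadadecc'
  #5 SA[5]=14  'bbbcadadecc'
  #6 SA[6]=15  'bbcadadecc'
  #7 SA[7]=16  'bcadadecc'
  #8 SA[8]=24  'c'
  #9 SA[9]=17  'cadadecc'
  #10 SA[10]=11  'caebbbcadadecc'
  #11 SA[11]=23  'cc'
  #12 SA[12]=0  'cddaddceaddcaebbbcadadecc'
  #13 SA[13]=6  'ceaddcaebbbcadadecc'
  #14 SA[14]=2  'daddceaddcaebbbcadadecc'
  #15 SA[15]=19  'dadecc'
  #16 SA[16]=10  'dcaebbbcadadecc'
  #17 SA[17]=5  'dceaddcaebbbcadadecc'
  #18 SA[18]=1  'ddaddceaddcaebbbcadadecc'
  #19 SA[19]=9  'ddcaebbbcadadecc'
  #20 SA[20]=4  'ddceaddcaebbbcadadecc'
  #21 SA[21]=21  'decc'
  #22 SA[22]=7  'eaddcaebbbcadadecc'
  #23 SA[23]=13  'ebbbcadadecc'
  #24 SA[24]=22  'ecc'

SA = [18, 8, 3, 20, 12, 14, 15, 16, 24, 17, 11, 23, 0, 6, 2, 19, 10, 5, 1, 9, 4, 21, 7, 13, 22]
rank  pair      lcp
   1  s[18:],s[8:]  2  'ad'
   2  s[8:],s[3:]  4  'addc'
   3  s[3:],s[20:]  2  'ad'
   4  s[20:],s[12:]  1  'a'
   5  s[12:],s[14:]  0  ''
   6  s[14:],s[15:]  2  'bb'
   7  s[15:],s[16:]  1  'b'
   8  s[16:],s[24:]  0  ''
   9  s[24:],s[17:]  1  'c'
  10  s[17:],s[11:]  2  'ca'
  11  s[11:],s[23:]  1  'c'
  12  s[23:],s[0:]  1  'c'
  13  s[0:],s[6:]  1  'c'
  14  s[6:],s[2:]  0  ''
  15  s[2:],s[19:]  3  'dad'
  16  s[19:],s[10:]  1  'd'
  17  s[10:],s[5:]  2  'dc'
  18  s[5:],s[1:]  1  'd'
  19  s[1:],s[9:]  2  'dd'
  20  s[9:],s[4:]  3  'ddc'
  21  s[4:],s[21:]  1  'd'
  22  s[21:],s[7:]  0  ''
  23  s[7:],s[13:]  1  'e'
  24  s[13:],s[22:]  1  'e'

n(n+1)/2 = 25·26/2 = 325
Σ LCP = 0 + 2 + 4 + 2 + 1 + 0 + 2 + 1 + 0 + 1 + 2 + 1 + 1 + 1 + 0 + 3 + 1 + 2 + 1 + 2 + 3 + 1 + 0 + 1 + 1 = 33
distinct = 325 − 33 = 292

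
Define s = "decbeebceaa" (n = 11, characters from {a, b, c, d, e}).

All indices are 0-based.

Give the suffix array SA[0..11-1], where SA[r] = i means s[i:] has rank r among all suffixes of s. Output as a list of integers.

rank→(start, suffix):
  0 → (10, 'a')
  1 → (9, 'aa')
  2 → (6, 'bceaa')
  3 → (3, 'beebceaa')
  4 → (2, 'cbeebceaa')
  5 → (7, 'ceaa')
  6 → (0, 'decbeebceaa')
  7 → (8, 'eaa')
  8 → (5, 'ebceaa')
  9 → (1, 'ecbeebceaa')
  10 → (4, 'eebceaa')

[10, 9, 6, 3, 2, 7, 0, 8, 5, 1, 4]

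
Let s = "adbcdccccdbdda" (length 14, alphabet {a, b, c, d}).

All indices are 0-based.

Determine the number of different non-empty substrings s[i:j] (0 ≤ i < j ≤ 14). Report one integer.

rank | idx | suffix
   0 |  13 | a
   1 |   0 | adbcdccccdbdda
   2 |   2 | bcdccccdbdda
   3 |  10 | bdda
   4 |   5 | ccccdbdda
   5 |   6 | cccdbdda
   6 |   7 | ccdbdda
   7 |   8 | cdbdda
   8 |   3 | cdccccdbdda
   9 |  12 | da
  10 |   1 | dbcdccccdbdda
  11 |   9 | dbdda
  12 |   4 | dccccdbdda
  13 |  11 | dda

SA = [13, 0, 2, 10, 5, 6, 7, 8, 3, 12, 1, 9, 4, 11]
rank  pair      lcp
   1  s[13:],s[0:]  1  'a'
   2  s[0:],s[2:]  0  ''
   3  s[2:],s[10:]  1  'b'
   4  s[10:],s[5:]  0  ''
   5  s[5:],s[6:]  3  'ccc'
   6  s[6:],s[7:]  2  'cc'
   7  s[7:],s[8:]  1  'c'
   8  s[8:],s[3:]  2  'cd'
   9  s[3:],s[12:]  0  ''
  10  s[12:],s[1:]  1  'd'
  11  s[1:],s[9:]  2  'db'
  12  s[9:],s[4:]  1  'd'
  13  s[4:],s[11:]  1  'd'

n(n+1)/2 = 14·15/2 = 105
Σ LCP = 0 + 1 + 0 + 1 + 0 + 3 + 2 + 1 + 2 + 0 + 1 + 2 + 1 + 1 = 15
distinct = 105 − 15 = 90

90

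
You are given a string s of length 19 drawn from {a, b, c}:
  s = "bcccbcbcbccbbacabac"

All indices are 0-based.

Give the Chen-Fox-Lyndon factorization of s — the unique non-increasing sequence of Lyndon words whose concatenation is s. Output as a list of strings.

emit factor 1: 'bccc' (i=0, period=4)
emit factor 2: 'bcbcbcc' (i=4, period=7)
emit factor 3: 'b' (i=11, period=1)
emit factor 4: 'b' (i=12, period=1)
emit factor 5: 'ac' (i=13, period=2)
emit factor 6: 'abac' (i=15, period=4)

["bccc", "bcbcbcc", "b", "b", "ac", "abac"]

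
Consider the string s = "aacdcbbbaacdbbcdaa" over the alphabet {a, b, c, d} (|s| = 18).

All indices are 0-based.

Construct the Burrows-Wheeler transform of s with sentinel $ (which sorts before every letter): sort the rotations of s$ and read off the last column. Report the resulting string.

aadb$aabbcdbdbaaccc

rank  rotation             last
    0  $aacdcbbbaacdbbcdaa  a
    1  a$aacdcbbbaacdbbcda  a
    2  aa$aacdcbbbaacdbbcd  d
    3  aacdbbcdaa$aacdcbbb  b
    4  aacdcbbbaacdbbcdaa$  $
    5  acdbbcdaa$aacdcbbba  a
    6  acdcbbbaacdbbcdaa$a  a
    7  baacdbbcdaa$aacdcbb  b
    8  bbaacdbbcdaa$aacdcb  b
    9  bbbaacdbbcdaa$aacdc  c
   10  bbcdaa$aacdcbbbaacd  d
   11  bcdaa$aacdcbbbaacdb  b
   12  cbbbaacdbbcdaa$aacd  d
   13  cdaa$aacdcbbbaacdbb  b
   14  cdbbcdaa$aacdcbbbaa  a
   15  cdcbbbaacdbbcdaa$aa  a
   16  daa$aacdcbbbaacdbbc  c
   17  dbbcdaa$aacdcbbbaac  c
   18  dcbbbaacdbbcdaa$aac  c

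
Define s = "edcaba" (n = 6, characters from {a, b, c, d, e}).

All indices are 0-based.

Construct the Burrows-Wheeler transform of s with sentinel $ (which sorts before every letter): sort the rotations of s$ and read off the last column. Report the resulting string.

rank  rotation last
    0  $edcaba  a
    1  a$edcab  b
    2  aba$edc  c
    3  ba$edca  a
    4  caba$ed  d
    5  dcaba$e  e
    6  edcaba$  $

abcade$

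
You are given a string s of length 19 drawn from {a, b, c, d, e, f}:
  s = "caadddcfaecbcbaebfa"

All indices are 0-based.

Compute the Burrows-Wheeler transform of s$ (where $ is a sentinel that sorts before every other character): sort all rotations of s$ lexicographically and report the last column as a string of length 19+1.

afcabfcce$bedddaaabc

rank  rotation              last
    0  $caadddcfaecbcbaebfa  a
    1  a$caadddcfaecbcbaebf  f
    2  aadddcfaecbcbaebfa$c  c
    3  adddcfaecbcbaebfa$ca  a
    4  aebfa$caadddcfaecbcb  b
    5  aecbcbaebfa$caadddcf  f
    6  baebfa$caadddcfaecbc  c
    7  bcbaebfa$caadddcfaec  c
    8  bfa$caadddcfaecbcbae  e
    9  caadddcfaecbcbaebfa$  $
   10  cbaebfa$caadddcfaecb  b
   11  cbcbaebfa$caadddcfae  e
   12  cfaecbcbaebfa$caaddd  d
   13  dcfaecbcbaebfa$caadd  d
   14  ddcfaecbcbaebfa$caad  d
   15  dddcfaecbcbaebfa$caa  a
   16  ebfa$caadddcfaecbcba  a
   17  ecbcbaebfa$caadddcfa  a
   18  fa$caadddcfaecbcbaeb  b
   19  faecbcbaebfa$caadddc  c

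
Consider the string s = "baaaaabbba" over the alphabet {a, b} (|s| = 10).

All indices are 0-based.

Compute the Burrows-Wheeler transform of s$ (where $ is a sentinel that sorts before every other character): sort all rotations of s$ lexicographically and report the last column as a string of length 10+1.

rank  rotation     last
    0  $baaaaabbba  a
    1  a$baaaaabbb  b
    2  aaaaabbba$b  b
    3  aaaabbba$ba  a
    4  aaabbba$baa  a
    5  aabbba$baaa  a
    6  abbba$baaaa  a
    7  ba$baaaaabb  b
    8  baaaaabbba$  $
    9  bba$baaaaab  b
   10  bbba$baaaaa  a

abbaaaab$ba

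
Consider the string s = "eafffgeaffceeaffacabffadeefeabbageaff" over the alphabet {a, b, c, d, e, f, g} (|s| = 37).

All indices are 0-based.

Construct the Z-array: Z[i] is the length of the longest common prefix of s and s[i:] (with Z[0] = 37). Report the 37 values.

[37, 0, 0, 0, 0, 0, 4, 0, 0, 0, 0, 1, 4, 0, 0, 0, 0, 0, 0, 0, 0, 0, 0, 0, 1, 1, 0, 2, 0, 0, 0, 0, 0, 4, 0, 0, 0]

Z[0]=37
i=1: i≥r, start 0; Z[1]=0
i=2: i≥r, start 0; Z[2]=0
i=3: i≥r, start 0; Z[3]=0
i=4: i≥r, start 0; Z[4]=0
i=5: i≥r, start 0; Z[5]=0
i=6: i≥r, start 0; Z[6]=4 scan→box=[6,10)
i=7: min(r-i=3, Z[1]=0)=0; Z[7]=0
i=8: min(r-i=2, Z[2]=0)=0; Z[8]=0
i=9: min(r-i=1, Z[3]=0)=0; Z[9]=0
i=10: i≥r, start 0; Z[10]=0
i=11: i≥r, start 0; Z[11]=1 scan→box=[11,12)
i=12: i≥r, start 0; Z[12]=4 scan→box=[12,16)
i=13: min(r-i=3, Z[1]=0)=0; Z[13]=0
i=14: min(r-i=2, Z[2]=0)=0; Z[14]=0
i=15: min(r-i=1, Z[3]=0)=0; Z[15]=0
i=16: i≥r, start 0; Z[16]=0
i=17: i≥r, start 0; Z[17]=0
i=18: i≥r, start 0; Z[18]=0
i=19: i≥r, start 0; Z[19]=0
i=20: i≥r, start 0; Z[20]=0
i=21: i≥r, start 0; Z[21]=0
i=22: i≥r, start 0; Z[22]=0
i=23: i≥r, start 0; Z[23]=0
i=24: i≥r, start 0; Z[24]=1 scan→box=[24,25)
i=25: i≥r, start 0; Z[25]=1 scan→box=[25,26)
i=26: i≥r, start 0; Z[26]=0
i=27: i≥r, start 0; Z[27]=2 scan→box=[27,29)
i=28: min(r-i=1, Z[1]=0)=0; Z[28]=0
i=29: i≥r, start 0; Z[29]=0
i=30: i≥r, start 0; Z[30]=0
i=31: i≥r, start 0; Z[31]=0
i=32: i≥r, start 0; Z[32]=0
i=33: i≥r, start 0; Z[33]=4 scan→box=[33,37)
i=34: min(r-i=3, Z[1]=0)=0; Z[34]=0
i=35: min(r-i=2, Z[2]=0)=0; Z[35]=0
i=36: min(r-i=1, Z[3]=0)=0; Z[36]=0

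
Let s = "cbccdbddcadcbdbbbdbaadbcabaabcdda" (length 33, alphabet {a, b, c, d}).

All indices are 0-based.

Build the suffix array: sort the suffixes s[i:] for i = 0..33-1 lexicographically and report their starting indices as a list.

sorted suffixes:
  #0 SA[0]=32  'a'
  #1 SA[1]=26  'aabcdda'
  #2 SA[2]=19  'aadbcabaabcdda'
  #3 SA[3]=24  'abaabcdda'
  #4 SA[4]=27  'abcdda'
  #5 SA[5]=20  'adbcabaabcdda'
  #6 SA[6]=9  'adcbdbbbdbaadbcabaabcdda'
  #7 SA[7]=25  'baabcdda'
  #8 SA[8]=18  'baadbcabaabcdda'
  #9 SA[9]=14  'bbbdbaadbcabaabcdda'
  #10 SA[10]=15  'bbdbaadbcabaabcdda'
  #11 SA[11]=22  'bcabaabcdda'
  #12 SA[12]=1  'bccdbddcadcbdbbbdbaadbcabaabcdda'
  #13 SA[13]=28  'bcdda'
  #14 SA[14]=16  'bdbaadbcabaabcdda'
  #15 SA[15]=12  'bdbbbdbaadbcabaabcdda'
  #16 SA[16]=5  'bddcadcbdbbbdbaadbcabaabcdda'
  #17 SA[17]=23  'cabaabcdda'
  #18 SA[18]=8  'cadcbdbbbdbaadbcabaabcdda'
  #19 SA[19]=0  'cbccdbddcadcbdbbbdbaadbcabaabcdda'
  #20 SA[20]=11  'cbdbbbdbaadbcabaabcdda'
  #21 SA[21]=2  'ccdbddcadcbdbbbdbaadbcabaabcdda'
  #22 SA[22]=3  'cdbddcadcbdbbbdbaadbcabaabcdda'
  #23 SA[23]=29  'cdda'
  #24 SA[24]=31  'da'
  #25 SA[25]=17  'dbaadbcabaabcdda'
  #26 SA[26]=13  'dbbbdbaadbcabaabcdda'
  #27 SA[27]=21  'dbcabaabcdda'
  #28 SA[28]=4  'dbddcadcbdbbbdbaadbcabaabcdda'
  #29 SA[29]=7  'dcadcbdbbbdbaadbcabaabcdda'
  #30 SA[30]=10  'dcbdbbbdbaadbcabaabcdda'
  #31 SA[31]=30  'dda'
  #32 SA[32]=6  'ddcadcbdbbbdbaadbcabaabcdda'

[32, 26, 19, 24, 27, 20, 9, 25, 18, 14, 15, 22, 1, 28, 16, 12, 5, 23, 8, 0, 11, 2, 3, 29, 31, 17, 13, 21, 4, 7, 10, 30, 6]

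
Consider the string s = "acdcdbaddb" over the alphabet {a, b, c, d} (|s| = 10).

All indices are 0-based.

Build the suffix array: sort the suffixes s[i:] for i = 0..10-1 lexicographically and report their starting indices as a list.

rank→(start, suffix):
  0 → (0, 'acdcdbaddb')
  1 → (6, 'addb')
  2 → (9, 'b')
  3 → (5, 'baddb')
  4 → (3, 'cdbaddb')
  5 → (1, 'cdcdbaddb')
  6 → (8, 'db')
  7 → (4, 'dbaddb')
  8 → (2, 'dcdbaddb')
  9 → (7, 'ddb')

[0, 6, 9, 5, 3, 1, 8, 4, 2, 7]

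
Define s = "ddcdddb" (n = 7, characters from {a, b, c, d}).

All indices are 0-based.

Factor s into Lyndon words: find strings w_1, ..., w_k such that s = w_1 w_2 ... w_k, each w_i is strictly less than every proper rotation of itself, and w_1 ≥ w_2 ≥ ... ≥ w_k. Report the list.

["d", "d", "cddd", "b"]

emit factor 1: 'd' (i=0, period=1)
emit factor 2: 'd' (i=1, period=1)
emit factor 3: 'cddd' (i=2, period=4)
emit factor 4: 'b' (i=6, period=1)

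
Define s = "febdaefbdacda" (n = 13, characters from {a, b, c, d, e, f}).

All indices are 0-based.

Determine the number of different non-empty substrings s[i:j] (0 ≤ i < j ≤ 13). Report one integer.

80

rank | idx | suffix
   0 |  12 | a
   1 |   9 | acda
   2 |   4 | aefbdacda
   3 |   7 | bdacda
   4 |   2 | bdaefbdacda
   5 |  10 | cda
   6 |  11 | da
   7 |   8 | dacda
   8 |   3 | daefbdacda
   9 |   1 | ebdaefbdacda
  10 |   5 | efbdacda
  11 |   6 | fbdacda
  12 |   0 | febdaefbdacda

SA = [12, 9, 4, 7, 2, 10, 11, 8, 3, 1, 5, 6, 0]
i: (SA[i-1],SA[i]) lcp shared
  1: (12,9) 1 'a'
  2: (9,4) 1 'a'
  3: (4,7) 0 ''
  4: (7,2) 3 'bda'
  5: (2,10) 0 ''
  6: (10,11) 0 ''
  7: (11,8) 2 'da'
  8: (8,3) 2 'da'
  9: (3,1) 0 ''
  10: (1,5) 1 'e'
  11: (5,6) 0 ''
  12: (6,0) 1 'f'

n(n+1)/2 = 13·14/2 = 91
Σ LCP = 0 + 1 + 1 + 0 + 3 + 0 + 0 + 2 + 2 + 0 + 1 + 0 + 1 = 11
distinct = 91 − 11 = 80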